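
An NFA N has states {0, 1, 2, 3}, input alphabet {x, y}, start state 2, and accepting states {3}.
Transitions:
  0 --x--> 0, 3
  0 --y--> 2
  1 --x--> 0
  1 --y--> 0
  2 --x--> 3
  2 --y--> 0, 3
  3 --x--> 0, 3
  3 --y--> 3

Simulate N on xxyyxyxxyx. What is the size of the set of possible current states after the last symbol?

2

Start: {2}
read x: {3}
read x: {0, 3}
read y: {2, 3}
read y: {0, 3}
read x: {0, 3}
read y: {2, 3}
read x: {0, 3}
read x: {0, 3}
read y: {2, 3}
read x: {0, 3}
Final reachable set {0, 3} has 2 states.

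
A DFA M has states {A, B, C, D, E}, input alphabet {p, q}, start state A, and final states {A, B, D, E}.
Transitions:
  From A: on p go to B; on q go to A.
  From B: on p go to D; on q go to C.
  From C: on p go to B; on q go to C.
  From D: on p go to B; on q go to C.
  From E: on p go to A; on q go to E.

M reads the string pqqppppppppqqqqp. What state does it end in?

A --p--> B
B --q--> C
C --q--> C
C --p--> B
B --p--> D
D --p--> B
B --p--> D
D --p--> B
B --p--> D
D --p--> B
B --p--> D
D --q--> C
C --q--> C
C --q--> C
C --q--> C
C --p--> B

B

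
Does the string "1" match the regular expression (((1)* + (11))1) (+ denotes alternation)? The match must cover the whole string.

yes

Split as ε·1: ((1)*+(11)) matches ε and 1 matches 1.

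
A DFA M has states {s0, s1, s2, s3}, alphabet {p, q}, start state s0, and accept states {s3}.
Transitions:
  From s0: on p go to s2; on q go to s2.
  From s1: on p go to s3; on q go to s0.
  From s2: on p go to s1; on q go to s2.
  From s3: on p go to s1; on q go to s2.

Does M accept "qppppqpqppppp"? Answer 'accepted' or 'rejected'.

s0 --q--> s2
s2 --p--> s1
s1 --p--> s3
s3 --p--> s1
s1 --p--> s3
s3 --q--> s2
s2 --p--> s1
s1 --q--> s0
s0 --p--> s2
s2 --p--> s1
s1 --p--> s3
s3 --p--> s1
s1 --p--> s3
End in state s3, which is an accepting state.

accepted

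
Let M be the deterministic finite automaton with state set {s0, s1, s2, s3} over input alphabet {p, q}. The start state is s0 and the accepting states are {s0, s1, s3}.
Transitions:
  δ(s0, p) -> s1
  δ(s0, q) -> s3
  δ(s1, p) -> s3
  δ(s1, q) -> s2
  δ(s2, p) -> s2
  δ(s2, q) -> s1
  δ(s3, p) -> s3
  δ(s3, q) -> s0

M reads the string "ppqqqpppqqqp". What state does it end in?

s1

s0 --p--> s1
s1 --p--> s3
s3 --q--> s0
s0 --q--> s3
s3 --q--> s0
s0 --p--> s1
s1 --p--> s3
s3 --p--> s3
s3 --q--> s0
s0 --q--> s3
s3 --q--> s0
s0 --p--> s1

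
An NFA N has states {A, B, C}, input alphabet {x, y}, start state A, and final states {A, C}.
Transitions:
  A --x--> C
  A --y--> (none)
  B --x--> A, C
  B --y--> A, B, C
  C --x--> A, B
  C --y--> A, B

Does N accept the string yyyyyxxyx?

Start: {A}
read y: {}
The reachable set is empty and stays empty for the remaining 8 symbols.
Reachable ∩ accepting = {} — empty.

rejected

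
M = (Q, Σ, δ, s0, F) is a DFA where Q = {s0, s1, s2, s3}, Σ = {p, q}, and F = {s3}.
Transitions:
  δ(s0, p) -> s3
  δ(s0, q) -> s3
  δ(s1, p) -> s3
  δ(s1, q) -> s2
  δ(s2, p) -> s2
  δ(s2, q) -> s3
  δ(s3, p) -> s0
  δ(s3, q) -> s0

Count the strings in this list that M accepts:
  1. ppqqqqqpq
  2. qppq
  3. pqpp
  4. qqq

2

ppqqqqqpq: accepted
qppq: rejected
pqpp: rejected
qqq: accepted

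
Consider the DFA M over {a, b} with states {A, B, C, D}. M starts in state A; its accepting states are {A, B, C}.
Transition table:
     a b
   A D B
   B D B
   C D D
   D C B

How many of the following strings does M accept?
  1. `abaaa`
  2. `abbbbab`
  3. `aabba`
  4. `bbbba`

`abaaa`: rejected
`abbbbab`: accepted
`aabba`: rejected
`bbbba`: rejected

1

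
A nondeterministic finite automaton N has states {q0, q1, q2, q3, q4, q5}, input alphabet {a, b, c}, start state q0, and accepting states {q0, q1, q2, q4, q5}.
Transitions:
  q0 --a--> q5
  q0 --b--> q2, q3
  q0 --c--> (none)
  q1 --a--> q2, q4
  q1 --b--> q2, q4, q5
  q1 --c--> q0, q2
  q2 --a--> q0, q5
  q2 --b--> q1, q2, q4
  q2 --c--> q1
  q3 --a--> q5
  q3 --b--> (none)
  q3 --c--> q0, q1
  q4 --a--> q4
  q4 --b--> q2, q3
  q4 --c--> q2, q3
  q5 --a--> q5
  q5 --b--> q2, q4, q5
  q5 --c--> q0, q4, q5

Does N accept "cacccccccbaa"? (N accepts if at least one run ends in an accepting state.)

Start: {q0}
read c: {}
The reachable set is empty and stays empty for the remaining 11 symbols.
Reachable ∩ accepting = {} — empty.

rejected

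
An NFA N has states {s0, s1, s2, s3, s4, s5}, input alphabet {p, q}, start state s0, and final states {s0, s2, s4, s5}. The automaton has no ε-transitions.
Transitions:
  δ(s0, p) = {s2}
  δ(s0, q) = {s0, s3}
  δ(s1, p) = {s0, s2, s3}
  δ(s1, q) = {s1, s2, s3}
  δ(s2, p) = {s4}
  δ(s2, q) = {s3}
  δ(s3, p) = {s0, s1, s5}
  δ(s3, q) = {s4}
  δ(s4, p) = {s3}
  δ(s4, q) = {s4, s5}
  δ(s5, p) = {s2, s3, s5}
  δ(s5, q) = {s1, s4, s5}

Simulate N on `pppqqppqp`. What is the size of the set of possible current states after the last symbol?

Start: {s0}
read p: {s2}
read p: {s4}
read p: {s3}
read q: {s4}
read q: {s4, s5}
read p: {s2, s3, s5}
read p: {s0, s1, s2, s3, s4, s5}
read q: {s0, s1, s2, s3, s4, s5}
read p: {s0, s1, s2, s3, s4, s5}
Final reachable set {s0, s1, s2, s3, s4, s5} has 6 states.

6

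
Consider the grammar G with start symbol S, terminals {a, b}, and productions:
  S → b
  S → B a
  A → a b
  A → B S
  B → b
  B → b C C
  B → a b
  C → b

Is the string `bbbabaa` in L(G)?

no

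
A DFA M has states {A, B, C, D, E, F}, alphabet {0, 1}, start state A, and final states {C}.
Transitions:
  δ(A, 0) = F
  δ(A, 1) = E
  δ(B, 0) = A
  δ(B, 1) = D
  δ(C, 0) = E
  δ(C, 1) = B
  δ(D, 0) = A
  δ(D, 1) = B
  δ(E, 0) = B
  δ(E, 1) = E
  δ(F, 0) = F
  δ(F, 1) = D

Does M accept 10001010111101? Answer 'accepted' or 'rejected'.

A --1--> E
E --0--> B
B --0--> A
A --0--> F
F --1--> D
D --0--> A
A --1--> E
E --0--> B
B --1--> D
D --1--> B
B --1--> D
D --1--> B
B --0--> A
A --1--> E
End in state E, which is not an accepting state.

rejected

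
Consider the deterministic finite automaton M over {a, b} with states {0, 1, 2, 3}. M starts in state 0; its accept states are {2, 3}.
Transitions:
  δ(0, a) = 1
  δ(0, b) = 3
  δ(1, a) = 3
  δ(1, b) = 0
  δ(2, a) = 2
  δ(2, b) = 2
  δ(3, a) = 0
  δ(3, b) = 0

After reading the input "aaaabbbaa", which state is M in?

0 --a--> 1
1 --a--> 3
3 --a--> 0
0 --a--> 1
1 --b--> 0
0 --b--> 3
3 --b--> 0
0 --a--> 1
1 --a--> 3

3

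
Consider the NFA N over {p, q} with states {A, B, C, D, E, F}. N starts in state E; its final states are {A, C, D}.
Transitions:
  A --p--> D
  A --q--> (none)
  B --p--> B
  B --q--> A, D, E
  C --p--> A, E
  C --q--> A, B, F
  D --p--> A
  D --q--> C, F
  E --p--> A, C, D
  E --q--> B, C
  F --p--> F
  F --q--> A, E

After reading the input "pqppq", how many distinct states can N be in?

Start: {E}
read p: {A, C, D}
read q: {A, B, C, F}
read p: {A, B, D, E, F}
read p: {A, B, C, D, F}
read q: {A, B, C, D, E, F}
Final reachable set {A, B, C, D, E, F} has 6 states.

6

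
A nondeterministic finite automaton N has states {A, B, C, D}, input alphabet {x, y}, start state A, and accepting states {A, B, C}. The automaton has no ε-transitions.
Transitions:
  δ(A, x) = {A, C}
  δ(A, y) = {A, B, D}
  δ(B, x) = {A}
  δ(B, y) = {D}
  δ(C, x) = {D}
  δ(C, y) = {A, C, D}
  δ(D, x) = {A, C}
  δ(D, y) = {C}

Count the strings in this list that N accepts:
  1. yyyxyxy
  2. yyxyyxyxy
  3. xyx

3

yyyxyxy: accepted
yyxyyxyxy: accepted
xyx: accepted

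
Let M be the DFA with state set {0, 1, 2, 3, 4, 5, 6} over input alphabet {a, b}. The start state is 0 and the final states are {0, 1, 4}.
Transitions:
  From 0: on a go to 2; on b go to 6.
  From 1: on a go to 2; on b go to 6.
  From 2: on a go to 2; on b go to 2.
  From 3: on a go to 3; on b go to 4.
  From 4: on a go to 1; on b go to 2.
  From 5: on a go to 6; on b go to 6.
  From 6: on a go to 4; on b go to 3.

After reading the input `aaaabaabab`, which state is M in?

2

0 --a--> 2
2 --a--> 2
2 --a--> 2
2 --a--> 2
2 --b--> 2
2 --a--> 2
2 --a--> 2
2 --b--> 2
2 --a--> 2
2 --b--> 2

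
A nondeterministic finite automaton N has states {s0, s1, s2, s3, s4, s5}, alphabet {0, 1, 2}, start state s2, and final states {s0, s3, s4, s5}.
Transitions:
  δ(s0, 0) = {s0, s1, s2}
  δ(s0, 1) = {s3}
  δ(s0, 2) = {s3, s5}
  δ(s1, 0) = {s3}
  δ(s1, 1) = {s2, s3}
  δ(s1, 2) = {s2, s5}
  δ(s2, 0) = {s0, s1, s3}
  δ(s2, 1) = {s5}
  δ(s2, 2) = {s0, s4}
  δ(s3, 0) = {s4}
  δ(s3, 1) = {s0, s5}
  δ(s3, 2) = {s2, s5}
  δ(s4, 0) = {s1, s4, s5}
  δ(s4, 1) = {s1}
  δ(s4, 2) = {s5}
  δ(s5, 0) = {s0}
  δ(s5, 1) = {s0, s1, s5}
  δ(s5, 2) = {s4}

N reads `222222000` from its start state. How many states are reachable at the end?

6

Start: {s2}
read 2: {s0, s4}
read 2: {s3, s5}
read 2: {s2, s4, s5}
read 2: {s0, s4, s5}
read 2: {s3, s4, s5}
read 2: {s2, s4, s5}
read 0: {s0, s1, s3, s4, s5}
read 0: {s0, s1, s2, s3, s4, s5}
read 0: {s0, s1, s2, s3, s4, s5}
Final reachable set {s0, s1, s2, s3, s4, s5} has 6 states.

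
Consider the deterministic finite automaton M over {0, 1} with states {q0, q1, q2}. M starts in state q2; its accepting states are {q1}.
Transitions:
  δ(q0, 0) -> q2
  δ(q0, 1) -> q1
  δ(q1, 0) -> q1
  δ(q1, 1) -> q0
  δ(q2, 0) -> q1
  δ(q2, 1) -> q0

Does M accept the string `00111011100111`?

q2 --0--> q1
q1 --0--> q1
q1 --1--> q0
q0 --1--> q1
q1 --1--> q0
q0 --0--> q2
q2 --1--> q0
q0 --1--> q1
q1 --1--> q0
q0 --0--> q2
q2 --0--> q1
q1 --1--> q0
q0 --1--> q1
q1 --1--> q0
End in state q0, which is not an accepting state.

rejected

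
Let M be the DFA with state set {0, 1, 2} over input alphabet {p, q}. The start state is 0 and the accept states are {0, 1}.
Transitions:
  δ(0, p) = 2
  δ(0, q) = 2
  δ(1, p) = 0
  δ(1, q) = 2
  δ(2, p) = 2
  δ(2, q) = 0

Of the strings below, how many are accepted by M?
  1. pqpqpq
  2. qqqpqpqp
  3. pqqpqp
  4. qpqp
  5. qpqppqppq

2

pqpqpq: accepted
qqqpqpqp: rejected
pqqpqp: rejected
qpqp: rejected
qpqppqppq: accepted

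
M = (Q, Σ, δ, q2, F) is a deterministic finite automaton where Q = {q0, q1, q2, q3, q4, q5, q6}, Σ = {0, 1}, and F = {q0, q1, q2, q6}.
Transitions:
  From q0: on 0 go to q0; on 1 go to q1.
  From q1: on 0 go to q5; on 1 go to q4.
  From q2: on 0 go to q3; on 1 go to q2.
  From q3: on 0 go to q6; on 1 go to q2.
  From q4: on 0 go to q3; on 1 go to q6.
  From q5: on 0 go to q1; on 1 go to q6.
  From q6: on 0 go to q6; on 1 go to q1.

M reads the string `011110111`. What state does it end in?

q2

q2 --0--> q3
q3 --1--> q2
q2 --1--> q2
q2 --1--> q2
q2 --1--> q2
q2 --0--> q3
q3 --1--> q2
q2 --1--> q2
q2 --1--> q2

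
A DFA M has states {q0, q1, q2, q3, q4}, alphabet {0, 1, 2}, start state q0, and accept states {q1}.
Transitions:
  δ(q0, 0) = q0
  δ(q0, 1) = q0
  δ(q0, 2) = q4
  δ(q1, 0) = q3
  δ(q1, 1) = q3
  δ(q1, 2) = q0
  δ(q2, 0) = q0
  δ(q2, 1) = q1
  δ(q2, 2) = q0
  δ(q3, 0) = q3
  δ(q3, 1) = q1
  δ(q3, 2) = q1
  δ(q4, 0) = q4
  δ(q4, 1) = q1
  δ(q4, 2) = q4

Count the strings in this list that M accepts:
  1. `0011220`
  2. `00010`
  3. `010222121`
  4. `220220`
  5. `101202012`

0

`0011220`: rejected
`00010`: rejected
`010222121`: rejected
`220220`: rejected
`101202012`: rejected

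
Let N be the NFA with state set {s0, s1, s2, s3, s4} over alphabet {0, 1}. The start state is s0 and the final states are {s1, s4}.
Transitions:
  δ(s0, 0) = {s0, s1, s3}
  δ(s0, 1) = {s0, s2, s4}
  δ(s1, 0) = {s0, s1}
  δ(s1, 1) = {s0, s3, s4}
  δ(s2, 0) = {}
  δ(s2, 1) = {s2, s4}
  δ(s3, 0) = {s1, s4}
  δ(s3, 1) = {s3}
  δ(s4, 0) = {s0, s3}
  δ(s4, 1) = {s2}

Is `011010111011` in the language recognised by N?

accepted

Start: {s0}
read 0: {s0, s1, s3}
read 1: {s0, s2, s3, s4}
read 1: {s0, s2, s3, s4}
read 0: {s0, s1, s3, s4}
read 1: {s0, s2, s3, s4}
read 0: {s0, s1, s3, s4}
read 1: {s0, s2, s3, s4}
read 1: {s0, s2, s3, s4}
read 1: {s0, s2, s3, s4}
read 0: {s0, s1, s3, s4}
read 1: {s0, s2, s3, s4}
read 1: {s0, s2, s3, s4}
Reachable ∩ accepting = {s4} — nonempty.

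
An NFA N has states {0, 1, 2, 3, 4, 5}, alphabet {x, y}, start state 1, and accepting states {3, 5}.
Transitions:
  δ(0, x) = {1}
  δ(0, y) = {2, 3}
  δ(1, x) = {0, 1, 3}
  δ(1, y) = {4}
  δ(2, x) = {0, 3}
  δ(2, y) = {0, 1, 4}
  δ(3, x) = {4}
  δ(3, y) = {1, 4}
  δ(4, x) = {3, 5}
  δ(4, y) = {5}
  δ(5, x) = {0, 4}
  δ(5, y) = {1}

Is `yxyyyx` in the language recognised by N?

accepted

Start: {1}
read y: {4}
read x: {3, 5}
read y: {1, 4}
read y: {4, 5}
read y: {1, 5}
read x: {0, 1, 3, 4}
Reachable ∩ accepting = {3} — nonempty.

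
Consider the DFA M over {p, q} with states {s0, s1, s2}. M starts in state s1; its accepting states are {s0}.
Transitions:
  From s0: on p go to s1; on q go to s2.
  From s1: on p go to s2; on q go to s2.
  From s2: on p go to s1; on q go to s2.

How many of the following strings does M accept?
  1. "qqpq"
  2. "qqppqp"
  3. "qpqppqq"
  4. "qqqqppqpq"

"qqpq": rejected
"qqppqp": rejected
"qpqppqq": rejected
"qqqqppqpq": rejected

0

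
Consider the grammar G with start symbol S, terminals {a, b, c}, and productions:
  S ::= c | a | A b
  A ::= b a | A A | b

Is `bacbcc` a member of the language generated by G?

no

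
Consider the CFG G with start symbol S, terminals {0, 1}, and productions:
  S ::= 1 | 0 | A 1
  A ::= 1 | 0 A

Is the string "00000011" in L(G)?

yes

S ⇒ A1 ⇒ 0A1 ⇒ 00A1 ⇒ 000A1 ⇒ 0000A1 ⇒ 00000A1 ⇒ 000000A1 ⇒ 00000011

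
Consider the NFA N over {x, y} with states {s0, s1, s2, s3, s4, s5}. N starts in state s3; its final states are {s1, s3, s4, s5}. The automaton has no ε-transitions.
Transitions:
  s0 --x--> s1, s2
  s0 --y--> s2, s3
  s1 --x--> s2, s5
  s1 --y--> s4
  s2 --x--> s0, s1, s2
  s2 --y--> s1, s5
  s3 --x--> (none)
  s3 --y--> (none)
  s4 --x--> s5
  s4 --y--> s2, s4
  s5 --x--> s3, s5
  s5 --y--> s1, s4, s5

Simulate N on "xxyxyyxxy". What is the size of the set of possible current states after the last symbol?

Start: {s3}
read x: {}
The reachable set is empty and stays empty for the remaining 8 symbols.
Final reachable set {} has 0 states.

0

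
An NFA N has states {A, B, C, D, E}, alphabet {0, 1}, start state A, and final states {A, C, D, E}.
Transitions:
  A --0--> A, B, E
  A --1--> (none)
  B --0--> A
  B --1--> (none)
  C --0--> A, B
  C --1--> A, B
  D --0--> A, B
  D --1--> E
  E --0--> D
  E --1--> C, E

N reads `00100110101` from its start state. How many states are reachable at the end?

1

Start: {A}
read 0: {A, B, E}
read 0: {A, B, D, E}
read 1: {C, E}
read 0: {A, B, D}
read 0: {A, B, E}
read 1: {C, E}
read 1: {A, B, C, E}
read 0: {A, B, D, E}
read 1: {C, E}
read 0: {A, B, D}
read 1: {E}
Final reachable set {E} has 1 state.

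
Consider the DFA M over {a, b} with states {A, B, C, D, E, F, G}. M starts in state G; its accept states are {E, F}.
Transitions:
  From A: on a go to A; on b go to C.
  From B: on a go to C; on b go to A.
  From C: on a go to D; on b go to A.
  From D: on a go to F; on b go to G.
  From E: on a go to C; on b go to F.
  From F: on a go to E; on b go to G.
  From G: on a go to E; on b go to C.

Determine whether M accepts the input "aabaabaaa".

accepted

G --a--> E
E --a--> C
C --b--> A
A --a--> A
A --a--> A
A --b--> C
C --a--> D
D --a--> F
F --a--> E
End in state E, which is an accepting state.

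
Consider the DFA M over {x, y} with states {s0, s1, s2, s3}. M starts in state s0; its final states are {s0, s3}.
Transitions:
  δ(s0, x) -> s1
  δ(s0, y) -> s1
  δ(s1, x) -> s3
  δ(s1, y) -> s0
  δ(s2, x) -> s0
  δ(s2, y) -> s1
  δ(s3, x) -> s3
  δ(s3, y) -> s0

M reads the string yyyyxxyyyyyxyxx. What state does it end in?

s0 --y--> s1
s1 --y--> s0
s0 --y--> s1
s1 --y--> s0
s0 --x--> s1
s1 --x--> s3
s3 --y--> s0
s0 --y--> s1
s1 --y--> s0
s0 --y--> s1
s1 --y--> s0
s0 --x--> s1
s1 --y--> s0
s0 --x--> s1
s1 --x--> s3

s3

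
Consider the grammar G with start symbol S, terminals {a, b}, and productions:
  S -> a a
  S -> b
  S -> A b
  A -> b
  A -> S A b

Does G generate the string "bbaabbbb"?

yes

S ⇒ Ab ⇒ SAbb ⇒ AbAbb ⇒ bbAbb ⇒ bbSAbbb ⇒ bbaaAbbb ⇒ bbaabbbb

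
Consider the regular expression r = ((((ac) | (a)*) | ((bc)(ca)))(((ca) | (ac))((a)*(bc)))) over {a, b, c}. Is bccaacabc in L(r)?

yes

Split as bcca·acabc: (((ac)|(a)*)|((bc)(ca))) matches bcca and (((ca)|(ac))((a)*(bc))) matches acabc.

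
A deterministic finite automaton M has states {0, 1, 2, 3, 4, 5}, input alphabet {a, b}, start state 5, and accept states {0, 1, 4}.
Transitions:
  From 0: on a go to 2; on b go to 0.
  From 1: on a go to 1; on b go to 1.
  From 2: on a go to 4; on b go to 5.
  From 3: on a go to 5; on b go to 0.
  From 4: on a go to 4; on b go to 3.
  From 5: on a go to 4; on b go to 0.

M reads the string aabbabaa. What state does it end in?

5 --a--> 4
4 --a--> 4
4 --b--> 3
3 --b--> 0
0 --a--> 2
2 --b--> 5
5 --a--> 4
4 --a--> 4

4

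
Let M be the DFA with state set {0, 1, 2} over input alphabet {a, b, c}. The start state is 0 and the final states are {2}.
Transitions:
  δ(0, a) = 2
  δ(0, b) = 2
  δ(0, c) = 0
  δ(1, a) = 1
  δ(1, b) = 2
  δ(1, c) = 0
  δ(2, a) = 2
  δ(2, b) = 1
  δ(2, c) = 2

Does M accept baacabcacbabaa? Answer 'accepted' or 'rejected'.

0 --b--> 2
2 --a--> 2
2 --a--> 2
2 --c--> 2
2 --a--> 2
2 --b--> 1
1 --c--> 0
0 --a--> 2
2 --c--> 2
2 --b--> 1
1 --a--> 1
1 --b--> 2
2 --a--> 2
2 --a--> 2
End in state 2, which is an accepting state.

accepted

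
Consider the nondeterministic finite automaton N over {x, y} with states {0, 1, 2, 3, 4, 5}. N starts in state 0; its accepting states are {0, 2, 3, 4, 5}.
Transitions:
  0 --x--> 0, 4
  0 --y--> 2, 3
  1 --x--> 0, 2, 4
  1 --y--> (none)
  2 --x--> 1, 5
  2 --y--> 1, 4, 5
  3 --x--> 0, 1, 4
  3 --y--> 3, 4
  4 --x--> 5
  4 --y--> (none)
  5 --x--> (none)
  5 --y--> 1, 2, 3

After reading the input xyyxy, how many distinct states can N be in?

5

Start: {0}
read x: {0, 4}
read y: {2, 3}
read y: {1, 3, 4, 5}
read x: {0, 1, 2, 4, 5}
read y: {1, 2, 3, 4, 5}
Final reachable set {1, 2, 3, 4, 5} has 5 states.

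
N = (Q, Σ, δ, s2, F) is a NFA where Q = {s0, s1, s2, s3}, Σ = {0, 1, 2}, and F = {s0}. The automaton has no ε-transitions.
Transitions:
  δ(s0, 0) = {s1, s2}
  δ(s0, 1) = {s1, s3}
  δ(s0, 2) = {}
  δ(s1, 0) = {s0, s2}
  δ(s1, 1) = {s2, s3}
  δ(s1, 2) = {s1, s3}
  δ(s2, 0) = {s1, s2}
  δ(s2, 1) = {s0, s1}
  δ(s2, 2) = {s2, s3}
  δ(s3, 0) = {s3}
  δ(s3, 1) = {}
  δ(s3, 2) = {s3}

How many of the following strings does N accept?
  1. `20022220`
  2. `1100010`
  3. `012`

`20022220`: accepted
`1100010`: accepted
`012`: rejected

2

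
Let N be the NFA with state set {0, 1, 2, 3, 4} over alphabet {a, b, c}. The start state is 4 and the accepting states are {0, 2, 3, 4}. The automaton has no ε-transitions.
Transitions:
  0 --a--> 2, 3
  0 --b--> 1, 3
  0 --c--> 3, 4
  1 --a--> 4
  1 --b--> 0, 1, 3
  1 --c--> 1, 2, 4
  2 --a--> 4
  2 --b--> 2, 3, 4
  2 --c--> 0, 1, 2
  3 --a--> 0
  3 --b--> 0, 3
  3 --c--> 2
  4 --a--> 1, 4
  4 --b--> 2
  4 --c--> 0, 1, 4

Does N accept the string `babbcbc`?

Start: {4}
read b: {2}
read a: {4}
read b: {2}
read b: {2, 3, 4}
read c: {0, 1, 2, 4}
read b: {0, 1, 2, 3, 4}
read c: {0, 1, 2, 3, 4}
Reachable ∩ accepting = {0, 2, 3, 4} — nonempty.

accepted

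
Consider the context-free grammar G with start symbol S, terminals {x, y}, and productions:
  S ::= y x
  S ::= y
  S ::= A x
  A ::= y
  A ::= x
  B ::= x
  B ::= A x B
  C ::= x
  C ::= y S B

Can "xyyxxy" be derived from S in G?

no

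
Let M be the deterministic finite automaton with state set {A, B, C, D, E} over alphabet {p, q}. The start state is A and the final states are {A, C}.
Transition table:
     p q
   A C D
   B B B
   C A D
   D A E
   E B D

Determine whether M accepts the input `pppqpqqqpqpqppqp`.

A --p--> C
C --p--> A
A --p--> C
C --q--> D
D --p--> A
A --q--> D
D --q--> E
E --q--> D
D --p--> A
A --q--> D
D --p--> A
A --q--> D
D --p--> A
A --p--> C
C --q--> D
D --p--> A
End in state A, which is an accepting state.

accepted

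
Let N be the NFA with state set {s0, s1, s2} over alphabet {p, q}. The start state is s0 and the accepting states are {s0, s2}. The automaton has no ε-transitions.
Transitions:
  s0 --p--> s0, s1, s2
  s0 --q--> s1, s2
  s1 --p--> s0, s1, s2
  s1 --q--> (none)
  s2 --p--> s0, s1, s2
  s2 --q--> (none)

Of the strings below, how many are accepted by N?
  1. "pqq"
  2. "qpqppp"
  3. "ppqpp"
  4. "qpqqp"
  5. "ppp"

"pqq": rejected
"qpqppp": accepted
"ppqpp": accepted
"qpqqp": rejected
"ppp": accepted

3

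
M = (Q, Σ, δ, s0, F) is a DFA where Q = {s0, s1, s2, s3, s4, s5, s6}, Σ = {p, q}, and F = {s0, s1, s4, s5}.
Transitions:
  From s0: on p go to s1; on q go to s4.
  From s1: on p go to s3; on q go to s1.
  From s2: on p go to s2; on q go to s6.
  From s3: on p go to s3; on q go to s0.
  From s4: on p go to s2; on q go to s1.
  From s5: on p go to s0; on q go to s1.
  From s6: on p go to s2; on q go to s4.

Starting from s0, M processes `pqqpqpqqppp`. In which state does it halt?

s0 --p--> s1
s1 --q--> s1
s1 --q--> s1
s1 --p--> s3
s3 --q--> s0
s0 --p--> s1
s1 --q--> s1
s1 --q--> s1
s1 --p--> s3
s3 --p--> s3
s3 --p--> s3

s3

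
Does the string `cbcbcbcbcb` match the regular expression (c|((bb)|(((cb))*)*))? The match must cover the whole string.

The right alternative ((bb)|(((cb))*)*) matches cbcbcbcbcb.

yes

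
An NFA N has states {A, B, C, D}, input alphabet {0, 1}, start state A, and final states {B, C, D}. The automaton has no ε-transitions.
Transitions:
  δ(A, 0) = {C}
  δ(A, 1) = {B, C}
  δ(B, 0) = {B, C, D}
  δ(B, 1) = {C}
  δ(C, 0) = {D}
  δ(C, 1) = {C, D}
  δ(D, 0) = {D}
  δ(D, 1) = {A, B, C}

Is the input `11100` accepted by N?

Start: {A}
read 1: {B, C}
read 1: {C, D}
read 1: {A, B, C, D}
read 0: {B, C, D}
read 0: {B, C, D}
Reachable ∩ accepting = {B, C, D} — nonempty.

accepted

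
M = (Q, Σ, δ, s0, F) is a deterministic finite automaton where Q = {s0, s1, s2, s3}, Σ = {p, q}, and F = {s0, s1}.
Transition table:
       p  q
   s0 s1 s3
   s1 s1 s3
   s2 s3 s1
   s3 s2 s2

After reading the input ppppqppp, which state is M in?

s0 --p--> s1
s1 --p--> s1
s1 --p--> s1
s1 --p--> s1
s1 --q--> s3
s3 --p--> s2
s2 --p--> s3
s3 --p--> s2

s2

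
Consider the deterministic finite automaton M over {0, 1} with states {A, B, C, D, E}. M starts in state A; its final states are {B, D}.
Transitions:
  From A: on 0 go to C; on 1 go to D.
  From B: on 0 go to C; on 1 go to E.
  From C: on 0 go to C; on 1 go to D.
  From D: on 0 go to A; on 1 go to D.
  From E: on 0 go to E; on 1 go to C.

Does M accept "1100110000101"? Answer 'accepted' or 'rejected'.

accepted

A --1--> D
D --1--> D
D --0--> A
A --0--> C
C --1--> D
D --1--> D
D --0--> A
A --0--> C
C --0--> C
C --0--> C
C --1--> D
D --0--> A
A --1--> D
End in state D, which is an accepting state.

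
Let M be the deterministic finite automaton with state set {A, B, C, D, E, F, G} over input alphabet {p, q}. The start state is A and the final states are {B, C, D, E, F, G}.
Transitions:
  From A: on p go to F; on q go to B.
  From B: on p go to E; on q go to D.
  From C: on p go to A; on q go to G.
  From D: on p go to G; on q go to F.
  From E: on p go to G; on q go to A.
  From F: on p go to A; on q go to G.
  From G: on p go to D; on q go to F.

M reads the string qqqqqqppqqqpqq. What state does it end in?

A --q--> B
B --q--> D
D --q--> F
F --q--> G
G --q--> F
F --q--> G
G --p--> D
D --p--> G
G --q--> F
F --q--> G
G --q--> F
F --p--> A
A --q--> B
B --q--> D

D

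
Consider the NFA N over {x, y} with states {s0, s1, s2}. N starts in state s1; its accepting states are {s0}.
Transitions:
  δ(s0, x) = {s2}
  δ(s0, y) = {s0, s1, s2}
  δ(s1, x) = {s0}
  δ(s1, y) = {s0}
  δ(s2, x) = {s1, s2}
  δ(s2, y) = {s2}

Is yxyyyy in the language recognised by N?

Start: {s1}
read y: {s0}
read x: {s2}
read y: {s2}
read y: {s2}
read y: {s2}
read y: {s2}
Reachable ∩ accepting = {} — empty.

rejected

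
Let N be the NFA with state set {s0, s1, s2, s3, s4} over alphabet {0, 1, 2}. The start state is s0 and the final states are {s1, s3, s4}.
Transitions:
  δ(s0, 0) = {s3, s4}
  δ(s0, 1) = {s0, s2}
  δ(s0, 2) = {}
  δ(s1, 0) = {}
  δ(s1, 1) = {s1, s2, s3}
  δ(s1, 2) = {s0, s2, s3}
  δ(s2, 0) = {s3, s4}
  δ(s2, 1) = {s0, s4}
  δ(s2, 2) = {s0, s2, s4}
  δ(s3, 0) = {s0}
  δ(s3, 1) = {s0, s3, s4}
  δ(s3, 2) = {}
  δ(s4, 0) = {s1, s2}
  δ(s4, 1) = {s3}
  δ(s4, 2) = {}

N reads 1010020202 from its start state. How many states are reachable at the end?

4

Start: {s0}
read 1: {s0, s2}
read 0: {s3, s4}
read 1: {s0, s3, s4}
read 0: {s0, s1, s2, s3, s4}
read 0: {s0, s1, s2, s3, s4}
read 2: {s0, s2, s3, s4}
read 0: {s0, s1, s2, s3, s4}
read 2: {s0, s2, s3, s4}
read 0: {s0, s1, s2, s3, s4}
read 2: {s0, s2, s3, s4}
Final reachable set {s0, s2, s3, s4} has 4 states.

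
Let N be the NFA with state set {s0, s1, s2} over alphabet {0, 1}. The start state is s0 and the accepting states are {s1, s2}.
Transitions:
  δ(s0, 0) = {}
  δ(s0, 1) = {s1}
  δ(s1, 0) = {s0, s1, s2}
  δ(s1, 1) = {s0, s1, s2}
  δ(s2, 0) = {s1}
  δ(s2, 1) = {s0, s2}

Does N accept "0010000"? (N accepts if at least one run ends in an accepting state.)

Start: {s0}
read 0: {}
The reachable set is empty and stays empty for the remaining 6 symbols.
Reachable ∩ accepting = {} — empty.

rejected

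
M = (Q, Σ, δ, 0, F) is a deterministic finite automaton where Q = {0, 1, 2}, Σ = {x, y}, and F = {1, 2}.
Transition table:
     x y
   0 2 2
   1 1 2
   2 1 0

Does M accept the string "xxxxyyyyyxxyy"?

rejected

0 --x--> 2
2 --x--> 1
1 --x--> 1
1 --x--> 1
1 --y--> 2
2 --y--> 0
0 --y--> 2
2 --y--> 0
0 --y--> 2
2 --x--> 1
1 --x--> 1
1 --y--> 2
2 --y--> 0
End in state 0, which is not an accepting state.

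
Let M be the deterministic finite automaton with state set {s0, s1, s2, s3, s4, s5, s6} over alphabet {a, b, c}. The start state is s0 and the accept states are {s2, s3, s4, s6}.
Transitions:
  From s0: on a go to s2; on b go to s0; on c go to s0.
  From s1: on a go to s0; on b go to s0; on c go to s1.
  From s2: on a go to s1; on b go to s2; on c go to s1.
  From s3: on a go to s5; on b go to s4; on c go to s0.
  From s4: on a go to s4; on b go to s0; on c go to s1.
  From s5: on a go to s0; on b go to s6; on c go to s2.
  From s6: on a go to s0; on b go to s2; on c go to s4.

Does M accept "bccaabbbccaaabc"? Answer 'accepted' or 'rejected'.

rejected

s0 --b--> s0
s0 --c--> s0
s0 --c--> s0
s0 --a--> s2
s2 --a--> s1
s1 --b--> s0
s0 --b--> s0
s0 --b--> s0
s0 --c--> s0
s0 --c--> s0
s0 --a--> s2
s2 --a--> s1
s1 --a--> s0
s0 --b--> s0
s0 --c--> s0
End in state s0, which is not an accepting state.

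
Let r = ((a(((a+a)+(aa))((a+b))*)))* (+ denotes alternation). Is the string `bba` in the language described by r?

bba cannot be split into zero or more pieces each matching (a(((a+a)+(aa))((a+b))*)).

no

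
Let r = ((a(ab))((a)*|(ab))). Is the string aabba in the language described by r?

No split of aabba into u·v has (a(ab)) matching u and ((a)*|(ab)) matching v.

no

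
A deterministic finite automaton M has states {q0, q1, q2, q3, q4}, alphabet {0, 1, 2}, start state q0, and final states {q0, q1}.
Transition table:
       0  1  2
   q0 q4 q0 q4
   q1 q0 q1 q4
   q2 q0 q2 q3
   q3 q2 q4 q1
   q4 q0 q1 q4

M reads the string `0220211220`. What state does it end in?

q0

q0 --0--> q4
q4 --2--> q4
q4 --2--> q4
q4 --0--> q0
q0 --2--> q4
q4 --1--> q1
q1 --1--> q1
q1 --2--> q4
q4 --2--> q4
q4 --0--> q0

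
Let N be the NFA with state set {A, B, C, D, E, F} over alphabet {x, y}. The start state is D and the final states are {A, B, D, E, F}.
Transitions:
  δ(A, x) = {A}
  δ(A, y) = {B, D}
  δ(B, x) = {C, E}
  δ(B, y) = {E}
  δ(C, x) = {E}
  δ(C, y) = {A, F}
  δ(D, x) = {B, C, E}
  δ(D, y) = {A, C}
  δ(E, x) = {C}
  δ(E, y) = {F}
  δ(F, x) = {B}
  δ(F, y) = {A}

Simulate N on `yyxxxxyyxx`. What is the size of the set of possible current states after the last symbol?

Start: {D}
read y: {A, C}
read y: {A, B, D, F}
read x: {A, B, C, E}
read x: {A, C, E}
read x: {A, C, E}
read x: {A, C, E}
read y: {A, B, D, F}
read y: {A, B, C, D, E}
read x: {A, B, C, E}
read x: {A, C, E}
Final reachable set {A, C, E} has 3 states.

3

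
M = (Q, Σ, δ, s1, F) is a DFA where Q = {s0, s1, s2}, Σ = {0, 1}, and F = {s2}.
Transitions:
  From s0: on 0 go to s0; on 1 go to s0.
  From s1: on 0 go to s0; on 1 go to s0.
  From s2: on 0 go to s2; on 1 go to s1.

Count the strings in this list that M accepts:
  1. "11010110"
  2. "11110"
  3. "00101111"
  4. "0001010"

0

"11010110": rejected
"11110": rejected
"00101111": rejected
"0001010": rejected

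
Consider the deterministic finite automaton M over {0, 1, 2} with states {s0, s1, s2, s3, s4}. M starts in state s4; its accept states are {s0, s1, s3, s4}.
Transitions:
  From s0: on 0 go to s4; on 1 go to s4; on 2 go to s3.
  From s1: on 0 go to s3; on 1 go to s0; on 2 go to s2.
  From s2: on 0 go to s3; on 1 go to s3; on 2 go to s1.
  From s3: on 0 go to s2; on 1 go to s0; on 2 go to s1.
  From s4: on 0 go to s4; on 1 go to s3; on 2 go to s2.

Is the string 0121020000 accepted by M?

rejected

s4 --0--> s4
s4 --1--> s3
s3 --2--> s1
s1 --1--> s0
s0 --0--> s4
s4 --2--> s2
s2 --0--> s3
s3 --0--> s2
s2 --0--> s3
s3 --0--> s2
End in state s2, which is not an accepting state.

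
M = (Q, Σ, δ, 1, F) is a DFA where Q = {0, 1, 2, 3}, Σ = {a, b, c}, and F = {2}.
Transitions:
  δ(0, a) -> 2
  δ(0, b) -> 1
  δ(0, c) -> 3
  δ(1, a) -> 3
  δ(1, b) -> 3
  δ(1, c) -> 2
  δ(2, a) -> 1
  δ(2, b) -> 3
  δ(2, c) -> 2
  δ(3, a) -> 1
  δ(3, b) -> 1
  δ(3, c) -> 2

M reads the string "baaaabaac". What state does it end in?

1 --b--> 3
3 --a--> 1
1 --a--> 3
3 --a--> 1
1 --a--> 3
3 --b--> 1
1 --a--> 3
3 --a--> 1
1 --c--> 2

2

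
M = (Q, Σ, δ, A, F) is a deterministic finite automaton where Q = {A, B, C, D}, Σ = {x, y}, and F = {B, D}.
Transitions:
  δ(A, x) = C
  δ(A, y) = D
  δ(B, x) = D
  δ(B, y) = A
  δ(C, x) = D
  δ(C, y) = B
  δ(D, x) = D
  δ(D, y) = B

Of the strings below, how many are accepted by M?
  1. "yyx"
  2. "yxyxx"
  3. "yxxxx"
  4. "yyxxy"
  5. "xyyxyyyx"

"yyx": accepted
"yxyxx": accepted
"yxxxx": accepted
"yyxxy": accepted
"xyyxyyyx": accepted

5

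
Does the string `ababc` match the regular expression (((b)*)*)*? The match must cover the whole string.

ababc cannot be split into zero or more pieces each matching ((b)*)*.

no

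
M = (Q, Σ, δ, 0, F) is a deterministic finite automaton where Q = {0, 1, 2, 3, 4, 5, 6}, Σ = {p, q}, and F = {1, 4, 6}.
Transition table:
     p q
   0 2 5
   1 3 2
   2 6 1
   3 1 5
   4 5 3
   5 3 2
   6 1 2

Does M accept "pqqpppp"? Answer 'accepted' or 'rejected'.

accepted

0 --p--> 2
2 --q--> 1
1 --q--> 2
2 --p--> 6
6 --p--> 1
1 --p--> 3
3 --p--> 1
End in state 1, which is an accepting state.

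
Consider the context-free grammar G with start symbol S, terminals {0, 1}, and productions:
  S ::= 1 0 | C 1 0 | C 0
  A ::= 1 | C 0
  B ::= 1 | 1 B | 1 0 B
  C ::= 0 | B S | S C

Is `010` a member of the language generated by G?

yes

S ⇒ C10 ⇒ 010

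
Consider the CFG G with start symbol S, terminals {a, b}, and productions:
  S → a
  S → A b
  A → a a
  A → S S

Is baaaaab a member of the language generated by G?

no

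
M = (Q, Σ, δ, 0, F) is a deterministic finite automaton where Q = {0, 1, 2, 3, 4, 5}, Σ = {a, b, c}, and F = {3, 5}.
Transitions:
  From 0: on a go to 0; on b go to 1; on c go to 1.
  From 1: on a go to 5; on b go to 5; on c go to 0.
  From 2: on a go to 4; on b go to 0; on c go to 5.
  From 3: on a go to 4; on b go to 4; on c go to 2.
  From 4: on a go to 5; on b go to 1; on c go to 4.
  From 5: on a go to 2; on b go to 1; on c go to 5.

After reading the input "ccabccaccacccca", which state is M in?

2

0 --c--> 1
1 --c--> 0
0 --a--> 0
0 --b--> 1
1 --c--> 0
0 --c--> 1
1 --a--> 5
5 --c--> 5
5 --c--> 5
5 --a--> 2
2 --c--> 5
5 --c--> 5
5 --c--> 5
5 --c--> 5
5 --a--> 2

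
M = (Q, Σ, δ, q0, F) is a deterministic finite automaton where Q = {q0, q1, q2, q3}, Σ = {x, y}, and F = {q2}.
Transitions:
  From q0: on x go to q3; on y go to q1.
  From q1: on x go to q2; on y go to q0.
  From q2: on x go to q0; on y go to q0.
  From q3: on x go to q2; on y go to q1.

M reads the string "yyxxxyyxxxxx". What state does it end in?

q2

q0 --y--> q1
q1 --y--> q0
q0 --x--> q3
q3 --x--> q2
q2 --x--> q0
q0 --y--> q1
q1 --y--> q0
q0 --x--> q3
q3 --x--> q2
q2 --x--> q0
q0 --x--> q3
q3 --x--> q2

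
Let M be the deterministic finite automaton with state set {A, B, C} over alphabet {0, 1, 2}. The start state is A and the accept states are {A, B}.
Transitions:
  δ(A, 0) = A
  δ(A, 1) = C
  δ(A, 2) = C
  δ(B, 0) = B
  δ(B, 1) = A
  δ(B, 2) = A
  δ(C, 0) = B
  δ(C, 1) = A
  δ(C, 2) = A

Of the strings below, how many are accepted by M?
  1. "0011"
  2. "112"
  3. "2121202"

"0011": accepted
"112": rejected
"2121202": accepted

2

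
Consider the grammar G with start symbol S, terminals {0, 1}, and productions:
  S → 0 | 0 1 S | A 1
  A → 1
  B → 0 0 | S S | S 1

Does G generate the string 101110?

no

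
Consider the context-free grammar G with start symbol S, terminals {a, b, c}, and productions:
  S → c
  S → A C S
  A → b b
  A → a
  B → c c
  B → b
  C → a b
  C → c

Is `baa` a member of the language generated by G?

no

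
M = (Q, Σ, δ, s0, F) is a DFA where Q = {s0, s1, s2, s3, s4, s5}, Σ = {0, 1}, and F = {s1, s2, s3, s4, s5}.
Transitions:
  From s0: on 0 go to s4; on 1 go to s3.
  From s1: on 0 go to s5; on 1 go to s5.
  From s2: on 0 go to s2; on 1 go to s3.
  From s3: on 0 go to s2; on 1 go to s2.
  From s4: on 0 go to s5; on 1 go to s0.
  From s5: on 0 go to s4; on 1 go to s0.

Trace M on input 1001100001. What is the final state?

s3

s0 --1--> s3
s3 --0--> s2
s2 --0--> s2
s2 --1--> s3
s3 --1--> s2
s2 --0--> s2
s2 --0--> s2
s2 --0--> s2
s2 --0--> s2
s2 --1--> s3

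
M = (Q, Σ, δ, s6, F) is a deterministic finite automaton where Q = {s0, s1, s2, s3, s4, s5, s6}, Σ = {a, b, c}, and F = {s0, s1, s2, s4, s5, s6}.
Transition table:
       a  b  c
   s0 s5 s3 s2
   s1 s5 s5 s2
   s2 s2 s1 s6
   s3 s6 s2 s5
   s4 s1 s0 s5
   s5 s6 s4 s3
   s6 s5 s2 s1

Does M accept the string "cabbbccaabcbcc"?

s6 --c--> s1
s1 --a--> s5
s5 --b--> s4
s4 --b--> s0
s0 --b--> s3
s3 --c--> s5
s5 --c--> s3
s3 --a--> s6
s6 --a--> s5
s5 --b--> s4
s4 --c--> s5
s5 --b--> s4
s4 --c--> s5
s5 --c--> s3
End in state s3, which is not an accepting state.

rejected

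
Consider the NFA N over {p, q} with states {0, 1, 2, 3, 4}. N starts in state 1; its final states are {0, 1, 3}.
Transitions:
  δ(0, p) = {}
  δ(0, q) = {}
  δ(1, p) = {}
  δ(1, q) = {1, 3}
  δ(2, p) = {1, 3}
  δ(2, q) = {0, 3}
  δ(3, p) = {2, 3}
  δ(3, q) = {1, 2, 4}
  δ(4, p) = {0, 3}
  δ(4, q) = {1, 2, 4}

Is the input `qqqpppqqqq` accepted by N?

accepted

Start: {1}
read q: {1, 3}
read q: {1, 2, 3, 4}
read q: {0, 1, 2, 3, 4}
read p: {0, 1, 2, 3}
read p: {1, 2, 3}
read p: {1, 2, 3}
read q: {0, 1, 2, 3, 4}
read q: {0, 1, 2, 3, 4}
read q: {0, 1, 2, 3, 4}
read q: {0, 1, 2, 3, 4}
Reachable ∩ accepting = {0, 1, 3} — nonempty.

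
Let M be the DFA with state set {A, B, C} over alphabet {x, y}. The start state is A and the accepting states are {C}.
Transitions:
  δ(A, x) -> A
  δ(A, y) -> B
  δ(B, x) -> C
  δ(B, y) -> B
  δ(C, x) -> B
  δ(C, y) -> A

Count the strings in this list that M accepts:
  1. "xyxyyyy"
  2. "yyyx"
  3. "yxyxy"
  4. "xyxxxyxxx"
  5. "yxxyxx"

1

"xyxyyyy": rejected
"yyyx": accepted
"yxyxy": rejected
"xyxxxyxxx": rejected
"yxxyxx": rejected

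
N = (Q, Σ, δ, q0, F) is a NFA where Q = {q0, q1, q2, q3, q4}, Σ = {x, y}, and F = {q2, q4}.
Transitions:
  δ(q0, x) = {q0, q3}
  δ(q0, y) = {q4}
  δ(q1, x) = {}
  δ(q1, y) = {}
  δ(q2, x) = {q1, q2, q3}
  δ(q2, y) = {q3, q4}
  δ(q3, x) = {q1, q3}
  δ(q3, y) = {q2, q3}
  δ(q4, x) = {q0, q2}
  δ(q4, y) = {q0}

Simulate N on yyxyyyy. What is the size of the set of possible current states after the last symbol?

Start: {q0}
read y: {q4}
read y: {q0}
read x: {q0, q3}
read y: {q2, q3, q4}
read y: {q0, q2, q3, q4}
read y: {q0, q2, q3, q4}
read y: {q0, q2, q3, q4}
Final reachable set {q0, q2, q3, q4} has 4 states.

4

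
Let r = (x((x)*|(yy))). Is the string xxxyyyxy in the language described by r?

no

No split of xxxyyyxy into u·v has x matching u and ((x)*|(yy)) matching v.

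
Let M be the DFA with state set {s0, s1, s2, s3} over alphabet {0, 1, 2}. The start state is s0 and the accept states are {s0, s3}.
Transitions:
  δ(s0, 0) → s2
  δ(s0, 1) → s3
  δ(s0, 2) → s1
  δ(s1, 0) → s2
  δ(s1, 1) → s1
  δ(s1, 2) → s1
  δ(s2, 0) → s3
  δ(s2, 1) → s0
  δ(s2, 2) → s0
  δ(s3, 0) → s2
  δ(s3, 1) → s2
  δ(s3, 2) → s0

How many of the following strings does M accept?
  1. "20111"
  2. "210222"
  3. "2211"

0

"20111": rejected
"210222": rejected
"2211": rejected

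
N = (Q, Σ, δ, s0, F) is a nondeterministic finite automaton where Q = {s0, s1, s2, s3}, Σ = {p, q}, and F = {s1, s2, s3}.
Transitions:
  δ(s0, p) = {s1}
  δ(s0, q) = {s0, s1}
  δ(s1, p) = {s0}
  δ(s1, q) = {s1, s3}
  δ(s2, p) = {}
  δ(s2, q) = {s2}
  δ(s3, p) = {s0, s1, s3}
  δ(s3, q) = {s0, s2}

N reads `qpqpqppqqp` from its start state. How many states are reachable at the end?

Start: {s0}
read q: {s0, s1}
read p: {s0, s1}
read q: {s0, s1, s3}
read p: {s0, s1, s3}
read q: {s0, s1, s2, s3}
read p: {s0, s1, s3}
read p: {s0, s1, s3}
read q: {s0, s1, s2, s3}
read q: {s0, s1, s2, s3}
read p: {s0, s1, s3}
Final reachable set {s0, s1, s3} has 3 states.

3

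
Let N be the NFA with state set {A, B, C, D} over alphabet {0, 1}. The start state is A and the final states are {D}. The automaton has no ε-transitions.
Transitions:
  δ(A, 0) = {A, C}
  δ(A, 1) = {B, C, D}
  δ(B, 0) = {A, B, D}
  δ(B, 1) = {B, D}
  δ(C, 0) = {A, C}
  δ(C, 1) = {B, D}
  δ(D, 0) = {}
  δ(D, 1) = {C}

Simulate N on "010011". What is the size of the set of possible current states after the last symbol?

3

Start: {A}
read 0: {A, C}
read 1: {B, C, D}
read 0: {A, B, C, D}
read 0: {A, B, C, D}
read 1: {B, C, D}
read 1: {B, C, D}
Final reachable set {B, C, D} has 3 states.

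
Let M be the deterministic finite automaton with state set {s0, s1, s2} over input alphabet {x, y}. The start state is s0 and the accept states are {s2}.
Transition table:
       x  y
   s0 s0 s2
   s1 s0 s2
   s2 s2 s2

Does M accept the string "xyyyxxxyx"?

s0 --x--> s0
s0 --y--> s2
s2 --y--> s2
s2 --y--> s2
s2 --x--> s2
s2 --x--> s2
s2 --x--> s2
s2 --y--> s2
s2 --x--> s2
End in state s2, which is an accepting state.

accepted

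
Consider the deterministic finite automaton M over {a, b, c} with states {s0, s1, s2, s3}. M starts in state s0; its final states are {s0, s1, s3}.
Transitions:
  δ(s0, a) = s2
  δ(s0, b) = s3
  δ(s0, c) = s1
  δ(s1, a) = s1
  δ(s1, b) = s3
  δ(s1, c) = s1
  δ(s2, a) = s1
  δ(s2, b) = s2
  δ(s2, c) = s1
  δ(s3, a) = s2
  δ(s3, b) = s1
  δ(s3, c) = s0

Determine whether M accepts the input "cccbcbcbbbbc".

accepted

s0 --c--> s1
s1 --c--> s1
s1 --c--> s1
s1 --b--> s3
s3 --c--> s0
s0 --b--> s3
s3 --c--> s0
s0 --b--> s3
s3 --b--> s1
s1 --b--> s3
s3 --b--> s1
s1 --c--> s1
End in state s1, which is an accepting state.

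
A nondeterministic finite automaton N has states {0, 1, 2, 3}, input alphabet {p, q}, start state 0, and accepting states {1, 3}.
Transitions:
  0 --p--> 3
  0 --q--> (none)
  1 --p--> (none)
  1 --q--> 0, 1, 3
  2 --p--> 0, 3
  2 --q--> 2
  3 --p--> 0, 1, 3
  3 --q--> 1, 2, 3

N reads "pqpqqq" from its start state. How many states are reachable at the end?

4

Start: {0}
read p: {3}
read q: {1, 2, 3}
read p: {0, 1, 3}
read q: {0, 1, 2, 3}
read q: {0, 1, 2, 3}
read q: {0, 1, 2, 3}
Final reachable set {0, 1, 2, 3} has 4 states.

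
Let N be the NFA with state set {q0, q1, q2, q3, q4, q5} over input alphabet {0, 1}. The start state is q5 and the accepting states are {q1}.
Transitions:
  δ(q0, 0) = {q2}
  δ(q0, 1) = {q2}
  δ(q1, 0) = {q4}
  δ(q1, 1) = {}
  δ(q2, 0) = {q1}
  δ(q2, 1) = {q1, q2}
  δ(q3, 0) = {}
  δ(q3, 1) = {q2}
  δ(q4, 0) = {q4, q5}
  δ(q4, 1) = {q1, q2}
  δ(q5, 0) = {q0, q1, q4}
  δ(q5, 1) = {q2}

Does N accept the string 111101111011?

Start: {q5}
read 1: {q2}
read 1: {q1, q2}
read 1: {q1, q2}
read 1: {q1, q2}
read 0: {q1, q4}
read 1: {q1, q2}
read 1: {q1, q2}
read 1: {q1, q2}
read 1: {q1, q2}
read 0: {q1, q4}
read 1: {q1, q2}
read 1: {q1, q2}
Reachable ∩ accepting = {q1} — nonempty.

accepted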